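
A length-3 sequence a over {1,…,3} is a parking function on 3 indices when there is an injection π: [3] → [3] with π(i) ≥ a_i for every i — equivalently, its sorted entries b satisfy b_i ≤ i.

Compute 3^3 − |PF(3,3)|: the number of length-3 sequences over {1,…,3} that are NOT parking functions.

|PF(3,3)| = (3+1−3)·(3+1)^{3−1} = 1·16 = 16 [KW]
Check (3,3,2) → sorted (2,3,3): b_1=2>1, not a PF.
Total 27; non-PF = 27−16 = 11

11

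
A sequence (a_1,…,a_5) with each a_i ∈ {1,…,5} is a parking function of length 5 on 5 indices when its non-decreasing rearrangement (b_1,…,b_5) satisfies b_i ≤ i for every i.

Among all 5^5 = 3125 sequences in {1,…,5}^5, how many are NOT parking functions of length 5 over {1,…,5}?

Count = (6−5)·6^(5−1) = 1×1296 = 1296 (Pollak)
Check (3,5,2,5,3) → sorted (2,3,3,5,5): b_1=2>1, not a PF.
5^5 − 1296 = 3125 − 1296 = 1829

1829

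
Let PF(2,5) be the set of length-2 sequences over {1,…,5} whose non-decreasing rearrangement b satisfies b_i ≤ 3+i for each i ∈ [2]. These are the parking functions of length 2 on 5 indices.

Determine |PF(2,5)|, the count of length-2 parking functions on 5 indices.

|PF| = (5−2+1)·(5+1)^(2−1) = 4×6 = 24 [KW]
Example (4,4) → sorted (4,4): b_i ≤ 3+i ∀i, a PF.

24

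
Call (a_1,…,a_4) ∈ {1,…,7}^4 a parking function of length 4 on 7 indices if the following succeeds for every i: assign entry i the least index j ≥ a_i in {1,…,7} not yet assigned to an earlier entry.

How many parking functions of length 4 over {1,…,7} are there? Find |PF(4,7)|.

2048

Count = (8−4)·8^(4−1) = 4×512 = 2048 (Konheim–Weiss)
Example (5,6,3,6) → sorted (3,5,6,6): b_i ≤ 3+i ∀i, a PF.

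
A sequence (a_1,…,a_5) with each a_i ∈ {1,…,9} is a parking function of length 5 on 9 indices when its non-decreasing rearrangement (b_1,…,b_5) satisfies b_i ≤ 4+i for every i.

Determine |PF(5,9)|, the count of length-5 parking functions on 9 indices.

#PF = (9+1−5)·(9+1)^{5−1} = 5×10000 = 50000 (Pollak)
One tuple (7,5,9,2,6) → sorted (2,5,6,7,9): b_i ≤ 4+i ∀i, a PF.

50000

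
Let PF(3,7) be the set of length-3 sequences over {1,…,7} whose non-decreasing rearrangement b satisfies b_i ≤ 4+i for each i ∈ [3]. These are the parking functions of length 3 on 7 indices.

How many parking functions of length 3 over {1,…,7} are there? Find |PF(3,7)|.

|PF(3,7)| = (7+1−3)·(7+1)^{3−1} = 5×64 = 320 (Konheim–Weiss)
Example (3,5,1) → sorted (1,3,5): b_i ≤ 4+i ∀i, a PF.

320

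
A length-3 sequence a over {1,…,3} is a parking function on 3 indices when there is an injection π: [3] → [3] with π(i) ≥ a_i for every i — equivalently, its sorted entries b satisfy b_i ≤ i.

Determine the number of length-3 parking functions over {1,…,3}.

16

Count = 1·4^2 = 1·16 = 16 [KW]
E.g. (2,2,1) → sorted (1,2,2): b_i ≤ i ∀i, a PF.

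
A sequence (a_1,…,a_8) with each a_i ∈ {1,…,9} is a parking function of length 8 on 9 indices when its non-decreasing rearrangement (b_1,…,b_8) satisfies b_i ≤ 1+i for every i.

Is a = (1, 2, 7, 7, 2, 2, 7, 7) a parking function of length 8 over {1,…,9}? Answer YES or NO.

Rearranged: b = (1, 2, 2, 2, 7, 7, 7, 7).
  b_1=1 ≤ 2
  b_2=2 ≤ 3
  b_3=2 ≤ 4
  b_4=2 ≤ 5
  b_5=7 > 6
  fails at i=5 ⇒ NO

NO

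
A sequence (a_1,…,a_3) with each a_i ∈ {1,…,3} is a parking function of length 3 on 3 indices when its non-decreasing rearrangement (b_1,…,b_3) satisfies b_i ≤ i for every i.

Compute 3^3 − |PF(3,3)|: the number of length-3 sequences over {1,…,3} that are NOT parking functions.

Count = (4−3)·4^(3−1) = 1 · 16 = 16 [KW]
Check (3,3,3) → sorted (3,3,3): b_1=3>1, not a PF.
So 27 − 16 = 11 fail.

11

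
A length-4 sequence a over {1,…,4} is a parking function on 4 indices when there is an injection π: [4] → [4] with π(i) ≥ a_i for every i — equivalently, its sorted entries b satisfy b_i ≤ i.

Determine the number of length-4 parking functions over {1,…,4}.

|PF| = (5−4)·5^(4−1) = 1×125 = 125
One tuple (2,4,3,1) → sorted (1,2,3,4): b_i ≤ i ∀i, a PF.

125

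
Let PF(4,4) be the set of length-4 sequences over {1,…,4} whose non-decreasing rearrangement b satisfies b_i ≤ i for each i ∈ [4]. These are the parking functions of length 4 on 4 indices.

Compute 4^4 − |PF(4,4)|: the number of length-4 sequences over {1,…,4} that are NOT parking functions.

#PF = (4−4+1)·(4+1)^(4−1) = 1·125 = 125 (Pollak)
Example (2,2,4,3) → sorted (2,2,3,4): b_1=2>1, not a PF.
Total 256; non-PF = 256−125 = 131

131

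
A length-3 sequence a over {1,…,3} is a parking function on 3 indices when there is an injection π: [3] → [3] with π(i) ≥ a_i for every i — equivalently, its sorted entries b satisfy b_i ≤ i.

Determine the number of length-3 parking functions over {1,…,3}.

16

Count = (3+1−3)·(3+1)^{3−1} = 1 · 16 = 16 (Konheim–Weiss)
Example (1,1,3) → sorted (1,1,3): b_i ≤ i ∀i, a PF.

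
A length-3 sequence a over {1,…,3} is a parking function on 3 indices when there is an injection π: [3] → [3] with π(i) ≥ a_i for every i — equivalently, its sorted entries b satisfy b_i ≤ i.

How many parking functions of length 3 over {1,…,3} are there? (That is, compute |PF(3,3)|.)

16

|PF(3,3)| = (4−3)·4^(3−1) = 1·16 = 16 (Pollak)
E.g. (1,2,3) → sorted (1,2,3): b_i ≤ i ∀i, a PF.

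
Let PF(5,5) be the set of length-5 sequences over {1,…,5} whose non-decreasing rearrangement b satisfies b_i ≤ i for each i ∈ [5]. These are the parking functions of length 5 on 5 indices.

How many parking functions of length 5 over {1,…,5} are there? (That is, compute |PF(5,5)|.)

1296

Count = (5+1−5)·(5+1)^{5−1} = 1 · 1296 = 1296 (Pollak)
E.g. (2,1,5,2,2) → sorted (1,2,2,2,5): b_i ≤ i ∀i, a PF.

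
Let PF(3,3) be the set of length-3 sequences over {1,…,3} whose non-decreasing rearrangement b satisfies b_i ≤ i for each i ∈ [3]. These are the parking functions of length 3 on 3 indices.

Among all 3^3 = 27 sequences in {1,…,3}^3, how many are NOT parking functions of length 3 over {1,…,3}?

#PF = 1·4^2 = 1×16 = 16 [KW]
E.g. (3,3,3) → sorted (3,3,3): b_1=3>1, not a PF.
3^3 − 16 = 27 − 16 = 11

11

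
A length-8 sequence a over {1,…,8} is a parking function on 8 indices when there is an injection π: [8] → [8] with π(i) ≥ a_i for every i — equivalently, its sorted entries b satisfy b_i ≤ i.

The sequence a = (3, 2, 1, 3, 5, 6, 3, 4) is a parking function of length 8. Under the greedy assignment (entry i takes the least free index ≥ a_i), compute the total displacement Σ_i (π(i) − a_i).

Σπ(i) = 1+…+8 = 36; Σa = 3+2+1+3+5+6+3+4 = 27; disp = 36−27 = 9.

9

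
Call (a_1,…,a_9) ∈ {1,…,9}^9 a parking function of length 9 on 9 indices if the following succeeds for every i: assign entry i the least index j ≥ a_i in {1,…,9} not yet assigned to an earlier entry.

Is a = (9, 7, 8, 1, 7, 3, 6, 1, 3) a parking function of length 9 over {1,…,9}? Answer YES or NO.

Order a: b = (1, 1, 3, 3, 6, 7, 7, 8, 9).
  b_1=1 ≤ 1
  b_2=1 ≤ 2
  b_3=3 ≤ 3
  b_4=3 ≤ 4
  b_5=6 > 5
  fails at i=5 ⇒ NO

NO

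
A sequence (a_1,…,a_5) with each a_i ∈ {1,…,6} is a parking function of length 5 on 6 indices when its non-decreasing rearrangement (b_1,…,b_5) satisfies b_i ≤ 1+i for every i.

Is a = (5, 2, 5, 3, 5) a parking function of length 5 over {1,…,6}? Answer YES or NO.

Sorted: b = (2, 3, 5, 5, 5).
  b_1=2 ≤ 2
  b_2=3 ≤ 3
  b_3=5 > 4
  fails at i=3 ⇒ NO

NO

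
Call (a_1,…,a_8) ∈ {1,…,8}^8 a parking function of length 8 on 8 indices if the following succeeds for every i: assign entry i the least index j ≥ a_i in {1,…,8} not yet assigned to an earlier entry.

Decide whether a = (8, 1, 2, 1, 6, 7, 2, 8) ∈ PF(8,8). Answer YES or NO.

Order a: b = (1, 1, 2, 2, 6, 7, 8, 8).
  b_1=1 ≤ 1
  b_2=1 ≤ 2
  b_3=2 ≤ 3
  b_4=2 ≤ 4
  b_5=6 > 5
  fails at i=5 ⇒ NO

NO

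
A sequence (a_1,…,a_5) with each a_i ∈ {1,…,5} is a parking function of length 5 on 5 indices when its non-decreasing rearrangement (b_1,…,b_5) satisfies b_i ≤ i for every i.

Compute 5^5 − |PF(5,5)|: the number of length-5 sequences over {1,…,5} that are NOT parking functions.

#PF = (6−5)·6^(5−1) = 1·1296 = 1296 (Pollak)
Check (4,5,5,5,3) → sorted (3,4,5,5,5): b_1=3>1, not a PF.
Total 3125; non-PF = 3125−1296 = 1829

1829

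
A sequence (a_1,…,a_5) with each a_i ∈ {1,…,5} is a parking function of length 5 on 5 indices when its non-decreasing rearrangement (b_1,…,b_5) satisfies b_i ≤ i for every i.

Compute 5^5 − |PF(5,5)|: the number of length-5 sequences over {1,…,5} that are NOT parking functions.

1829

#PF = (5−5+1)·(5+1)^(5−1) = 1×1296 = 1296 (Pollak)
E.g. (5,4,3,3,4) → sorted (3,3,4,4,5): b_1=3>1, not a PF.
So 3125 − 1296 = 1829 fail.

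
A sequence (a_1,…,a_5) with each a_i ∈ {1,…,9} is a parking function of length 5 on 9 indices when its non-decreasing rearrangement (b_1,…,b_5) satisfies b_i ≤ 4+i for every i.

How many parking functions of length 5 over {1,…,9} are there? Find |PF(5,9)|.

|PF(5,9)| = 5·10^4 = 5·10000 = 50000 (Konheim–Weiss)
Check (6,7,2,8,8) → sorted (2,6,7,8,8): b_i ≤ 4+i ∀i, a PF.

50000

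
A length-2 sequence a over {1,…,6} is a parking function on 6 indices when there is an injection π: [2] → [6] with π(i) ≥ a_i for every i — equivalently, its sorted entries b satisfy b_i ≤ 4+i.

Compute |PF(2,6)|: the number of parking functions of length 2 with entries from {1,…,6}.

Count = (6+1−2)·(6+1)^{2−1} = 5 · 7 = 35
Example (4,5) → sorted (4,5): b_i ≤ 4+i ∀i, a PF.

35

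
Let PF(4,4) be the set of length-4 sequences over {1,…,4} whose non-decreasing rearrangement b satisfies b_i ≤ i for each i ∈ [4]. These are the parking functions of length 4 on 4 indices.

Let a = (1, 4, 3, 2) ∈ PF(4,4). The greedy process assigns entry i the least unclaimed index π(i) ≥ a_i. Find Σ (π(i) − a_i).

0

Σπ = 10 ({1..4} each once); Σa = 1+4+3+2 = 10; disp = 10−10 = 0.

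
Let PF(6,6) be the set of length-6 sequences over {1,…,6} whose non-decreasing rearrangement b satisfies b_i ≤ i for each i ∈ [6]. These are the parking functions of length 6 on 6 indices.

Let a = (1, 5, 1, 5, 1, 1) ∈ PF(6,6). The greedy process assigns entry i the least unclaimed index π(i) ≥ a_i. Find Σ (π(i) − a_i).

Σπ = 6·7/2 = 21 (π permutes [6]); Σa = 1+5+1+5+1+1 = 14; disp = 21−14 = 7.

7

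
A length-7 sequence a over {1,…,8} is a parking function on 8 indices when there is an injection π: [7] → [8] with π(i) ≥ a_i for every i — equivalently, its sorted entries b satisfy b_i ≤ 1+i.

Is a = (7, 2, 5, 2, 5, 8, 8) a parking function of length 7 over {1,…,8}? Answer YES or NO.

Order a: b = (2, 2, 5, 5, 7, 8, 8).
  b_1=2 ≤ 2
  b_2=2 ≤ 3
  b_3=5 > 4
  fails at i=3 ⇒ NO

NO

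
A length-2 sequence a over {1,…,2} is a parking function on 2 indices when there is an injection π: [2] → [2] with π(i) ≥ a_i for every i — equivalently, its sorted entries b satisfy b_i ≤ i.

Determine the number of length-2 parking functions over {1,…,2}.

3

|PF(2,2)| = 1·3^1 = 1·3 = 3 [KW]
One tuple (1,1) → sorted (1,1): b_i ≤ i ∀i, a PF.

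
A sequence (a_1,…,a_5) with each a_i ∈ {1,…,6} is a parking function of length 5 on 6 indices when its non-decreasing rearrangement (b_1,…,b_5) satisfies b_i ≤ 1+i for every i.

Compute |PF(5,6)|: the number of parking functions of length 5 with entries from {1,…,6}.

4802

|PF| = (6−5+1)·(6+1)^(5−1) = 2·2401 = 4802 [KW]
E.g. (3,5,2,1,4) → sorted (1,2,3,4,5): b_i ≤ 1+i ∀i, a PF.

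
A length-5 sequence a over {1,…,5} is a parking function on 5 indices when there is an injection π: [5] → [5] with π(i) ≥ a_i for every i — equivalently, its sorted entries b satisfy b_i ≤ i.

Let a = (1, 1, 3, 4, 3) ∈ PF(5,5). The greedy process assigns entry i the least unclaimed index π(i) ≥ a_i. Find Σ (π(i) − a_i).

3

Σπ(i) = 1+…+5 = 15; Σa = 1+1+3+4+3 = 12; disp = 15−12 = 3.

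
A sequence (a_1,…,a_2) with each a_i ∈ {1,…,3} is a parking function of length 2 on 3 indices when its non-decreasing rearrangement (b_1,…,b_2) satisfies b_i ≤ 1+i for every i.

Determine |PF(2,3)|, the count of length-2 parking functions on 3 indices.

Count = (4−2)·4^(2−1) = 2 · 4 = 8 (Konheim–Weiss)
Check (1,1) → sorted (1,1): b_i ≤ 1+i ∀i, a PF.

8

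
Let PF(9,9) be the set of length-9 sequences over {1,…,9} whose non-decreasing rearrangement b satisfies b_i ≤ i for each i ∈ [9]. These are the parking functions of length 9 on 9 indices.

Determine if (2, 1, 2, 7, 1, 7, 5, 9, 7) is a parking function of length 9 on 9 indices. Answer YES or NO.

Sorted: b = (1, 1, 2, 2, 5, 7, 7, 7, 9).
  b_1=1 ≤ 1
  b_2=1 ≤ 2
  b_3=2 ≤ 3
  b_4=2 ≤ 4
  b_5=5 ≤ 5
  b_6=7 > 6
  fails at i=6 ⇒ NO

NO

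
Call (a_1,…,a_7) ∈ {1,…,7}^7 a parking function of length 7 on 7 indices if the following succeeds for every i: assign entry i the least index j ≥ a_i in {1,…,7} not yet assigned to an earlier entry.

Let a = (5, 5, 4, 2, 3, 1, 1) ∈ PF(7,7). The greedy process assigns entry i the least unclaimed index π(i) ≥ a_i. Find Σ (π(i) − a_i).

Σπ = 7·8/2 = 28 (π permutes [7]); Σa = 5+5+4+2+3+1+1 = 21; disp = 28−21 = 7.

7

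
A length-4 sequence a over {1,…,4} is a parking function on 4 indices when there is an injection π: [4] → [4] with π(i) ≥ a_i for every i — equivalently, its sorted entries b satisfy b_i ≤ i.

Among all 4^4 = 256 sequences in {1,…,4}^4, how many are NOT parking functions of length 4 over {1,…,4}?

|PF(4,4)| = (5−4)·5^(4−1) = 1×125 = 125 (Konheim–Weiss)
E.g. (4,3,4,4) → sorted (3,4,4,4): b_1=3>1, not a PF.
So 256 − 125 = 131 fail.

131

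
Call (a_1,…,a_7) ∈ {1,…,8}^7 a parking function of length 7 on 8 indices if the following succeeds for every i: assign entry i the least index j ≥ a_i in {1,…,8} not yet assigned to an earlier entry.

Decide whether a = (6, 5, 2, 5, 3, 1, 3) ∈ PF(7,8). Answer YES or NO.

Rearranged: b = (1, 2, 3, 3, 5, 5, 6).
  b_1=1 ≤ 2
  b_2=2 ≤ 3
  b_3=3 ≤ 4
  b_4=3 ≤ 5
  b_5=5 ≤ 6
  b_6=5 ≤ 7
  b_7=6 ≤ 8
All bounds hold ⇒ YES

YES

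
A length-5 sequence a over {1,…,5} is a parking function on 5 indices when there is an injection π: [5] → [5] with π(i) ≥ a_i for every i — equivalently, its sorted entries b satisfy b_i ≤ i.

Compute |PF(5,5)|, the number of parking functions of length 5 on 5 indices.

1296

|PF| = (5−5+1)·(5+1)^(5−1) = 1·1296 = 1296 [KW]
One tuple (2,4,1,4,3) → sorted (1,2,3,4,4): b_i ≤ i ∀i, a PF.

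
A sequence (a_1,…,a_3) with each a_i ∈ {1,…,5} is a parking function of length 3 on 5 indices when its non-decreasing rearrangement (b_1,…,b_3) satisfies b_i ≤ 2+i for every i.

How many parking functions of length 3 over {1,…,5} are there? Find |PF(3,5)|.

108

|PF| = (5+1−3)·(5+1)^{3−1} = 3×36 = 108 (Pollak)
Example (1,4,1) → sorted (1,1,4): b_i ≤ 2+i ∀i, a PF.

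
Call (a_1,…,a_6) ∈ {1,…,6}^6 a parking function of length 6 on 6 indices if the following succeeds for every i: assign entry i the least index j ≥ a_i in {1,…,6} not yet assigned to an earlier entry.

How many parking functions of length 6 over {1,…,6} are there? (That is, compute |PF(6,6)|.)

16807

|PF| = (6−6+1)·(6+1)^(6−1) = 1·16807 = 16807 (Konheim–Weiss)
Example (1,2,6,1,3,5) → sorted (1,1,2,3,5,6): b_i ≤ i ∀i, a PF.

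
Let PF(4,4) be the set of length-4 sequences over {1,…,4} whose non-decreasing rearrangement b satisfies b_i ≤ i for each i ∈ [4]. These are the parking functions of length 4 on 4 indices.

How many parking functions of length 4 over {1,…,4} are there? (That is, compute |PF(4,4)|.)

|PF(4,4)| = (4−4+1)·(4+1)^(4−1) = 1·125 = 125 (Konheim–Weiss)
One tuple (3,3,2,1) → sorted (1,2,3,3): b_i ≤ i ∀i, a PF.

125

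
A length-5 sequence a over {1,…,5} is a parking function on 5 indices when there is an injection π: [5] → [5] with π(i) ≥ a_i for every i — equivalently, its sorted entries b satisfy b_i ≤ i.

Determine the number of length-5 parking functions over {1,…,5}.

1296

|PF(5,5)| = (5+1−5)·(5+1)^{5−1} = 1×1296 = 1296 [KW]
Check (3,1,2,2,4) → sorted (1,2,2,3,4): b_i ≤ i ∀i, a PF.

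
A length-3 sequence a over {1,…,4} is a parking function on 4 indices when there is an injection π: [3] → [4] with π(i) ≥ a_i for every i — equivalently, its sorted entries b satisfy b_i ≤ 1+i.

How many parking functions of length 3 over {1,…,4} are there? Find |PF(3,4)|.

Count = (5−3)·5^(3−1) = 2×25 = 50 (Konheim–Weiss)
E.g. (2,4,2) → sorted (2,2,4): b_i ≤ 1+i ∀i, a PF.

50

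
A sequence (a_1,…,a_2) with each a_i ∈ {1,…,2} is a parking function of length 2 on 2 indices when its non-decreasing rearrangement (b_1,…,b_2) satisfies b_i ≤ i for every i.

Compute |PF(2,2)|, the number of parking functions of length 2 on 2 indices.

3

Count = (2+1−2)·(2+1)^{2−1} = 1·3 = 3 (Konheim–Weiss)
One tuple (1,2) → sorted (1,2): b_i ≤ i ∀i, a PF.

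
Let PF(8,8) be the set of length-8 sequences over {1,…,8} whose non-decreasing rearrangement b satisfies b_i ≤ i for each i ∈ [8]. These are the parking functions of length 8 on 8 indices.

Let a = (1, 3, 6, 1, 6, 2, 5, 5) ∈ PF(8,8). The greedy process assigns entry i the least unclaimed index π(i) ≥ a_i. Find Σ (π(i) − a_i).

7

Σπ = 36 ({1..8} each once); Σa = 1+3+6+1+6+2+5+5 = 29; disp = 36−29 = 7.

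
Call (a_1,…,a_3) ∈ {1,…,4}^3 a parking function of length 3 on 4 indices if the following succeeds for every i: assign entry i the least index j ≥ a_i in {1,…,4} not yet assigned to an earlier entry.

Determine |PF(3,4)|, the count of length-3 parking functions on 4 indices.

|PF(3,4)| = 2·5^2 = 2 · 25 = 50 [KW]
Example (4,1,2) → sorted (1,2,4): b_i ≤ 1+i ∀i, a PF.

50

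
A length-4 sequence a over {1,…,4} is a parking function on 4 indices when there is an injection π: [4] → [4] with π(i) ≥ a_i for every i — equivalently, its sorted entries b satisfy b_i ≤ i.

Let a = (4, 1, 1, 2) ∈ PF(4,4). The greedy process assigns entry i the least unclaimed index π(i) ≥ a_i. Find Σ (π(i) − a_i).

Σπ = 4·5/2 = 10 (π permutes [4]); Σa = 4+1+1+2 = 8; disp = 10−8 = 2.

2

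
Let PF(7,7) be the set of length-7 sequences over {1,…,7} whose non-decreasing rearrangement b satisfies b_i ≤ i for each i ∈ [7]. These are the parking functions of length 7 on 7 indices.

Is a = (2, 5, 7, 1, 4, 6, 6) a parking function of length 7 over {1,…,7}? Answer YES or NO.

NO

Order a: b = (1, 2, 4, 5, 6, 6, 7).
  b_1=1 ≤ 1
  b_2=2 ≤ 2
  b_3=4 > 3
  fails at i=3 ⇒ NO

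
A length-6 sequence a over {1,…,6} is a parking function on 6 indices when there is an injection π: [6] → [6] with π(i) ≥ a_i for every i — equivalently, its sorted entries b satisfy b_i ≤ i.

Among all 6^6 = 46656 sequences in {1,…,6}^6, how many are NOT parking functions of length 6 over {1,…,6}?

Count = 1·7^5 = 1×16807 = 16807 [KW]
One tuple (5,4,3,4,5,6) → sorted (3,4,4,5,5,6): b_1=3>1, not a PF.
So 46656 − 16807 = 29849 fail.

29849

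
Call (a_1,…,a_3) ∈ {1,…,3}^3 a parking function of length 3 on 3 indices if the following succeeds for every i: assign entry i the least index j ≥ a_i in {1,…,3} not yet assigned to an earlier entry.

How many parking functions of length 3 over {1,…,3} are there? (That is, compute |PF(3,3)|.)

#PF = (3−3+1)·(3+1)^(3−1) = 1×16 = 16 (Pollak)
Check (1,2,2) → sorted (1,2,2): b_i ≤ i ∀i, a PF.

16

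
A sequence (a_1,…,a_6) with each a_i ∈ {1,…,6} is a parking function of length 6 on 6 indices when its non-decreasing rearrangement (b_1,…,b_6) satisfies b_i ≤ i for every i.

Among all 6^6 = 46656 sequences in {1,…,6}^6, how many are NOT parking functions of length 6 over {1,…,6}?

|PF(6,6)| = (7−6)·7^(6−1) = 1·16807 = 16807 (Pollak)
Example (5,6,6,5,2,6) → sorted (2,5,5,6,6,6): b_1=2>1, not a PF.
6^6 − 16807 = 46656 − 16807 = 29849

29849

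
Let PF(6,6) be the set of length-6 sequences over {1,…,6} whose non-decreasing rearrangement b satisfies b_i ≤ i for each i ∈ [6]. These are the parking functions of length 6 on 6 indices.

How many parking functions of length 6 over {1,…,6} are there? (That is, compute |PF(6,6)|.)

16807

|PF| = (7−6)·7^(6−1) = 1 · 16807 = 16807
E.g. (2,1,2,1,1,6) → sorted (1,1,1,2,2,6): b_i ≤ i ∀i, a PF.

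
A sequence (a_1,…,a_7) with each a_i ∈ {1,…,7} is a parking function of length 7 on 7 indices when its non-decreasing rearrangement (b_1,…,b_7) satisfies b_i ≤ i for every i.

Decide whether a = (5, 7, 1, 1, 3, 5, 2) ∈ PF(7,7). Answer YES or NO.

Sorted: b = (1, 1, 2, 3, 5, 5, 7).
  b_1=1 ≤ 1
  b_2=1 ≤ 2
  b_3=2 ≤ 3
  b_4=3 ≤ 4
  b_5=5 ≤ 5
  b_6=5 ≤ 6
  b_7=7 ≤ 7
All bounds hold ⇒ YES

YES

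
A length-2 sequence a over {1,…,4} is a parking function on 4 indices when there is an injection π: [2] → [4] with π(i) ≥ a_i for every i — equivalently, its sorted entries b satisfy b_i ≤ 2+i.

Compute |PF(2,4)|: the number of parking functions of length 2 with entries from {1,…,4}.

Count = (4+1−2)·(4+1)^{2−1} = 3 · 5 = 15
One tuple (3,4) → sorted (3,4): b_i ≤ 2+i ∀i, a PF.

15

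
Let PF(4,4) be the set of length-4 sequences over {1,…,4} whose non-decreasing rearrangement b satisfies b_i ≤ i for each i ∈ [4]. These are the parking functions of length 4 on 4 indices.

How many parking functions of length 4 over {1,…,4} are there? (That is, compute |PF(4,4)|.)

125

Count = (4+1−4)·(4+1)^{4−1} = 1×125 = 125 [KW]
Example (4,1,3,2) → sorted (1,2,3,4): b_i ≤ i ∀i, a PF.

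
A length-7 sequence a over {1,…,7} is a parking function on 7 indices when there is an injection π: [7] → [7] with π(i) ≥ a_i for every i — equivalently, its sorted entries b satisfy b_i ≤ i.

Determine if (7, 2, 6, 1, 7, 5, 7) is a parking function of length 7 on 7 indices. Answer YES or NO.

NO

Order a: b = (1, 2, 5, 6, 7, 7, 7).
  b_1=1 ≤ 1
  b_2=2 ≤ 2
  b_3=5 > 3
  fails at i=3 ⇒ NO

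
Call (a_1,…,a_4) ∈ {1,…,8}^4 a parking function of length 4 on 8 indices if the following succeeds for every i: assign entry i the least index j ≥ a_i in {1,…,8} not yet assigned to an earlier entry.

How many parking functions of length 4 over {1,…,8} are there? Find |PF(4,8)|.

3645

|PF| = (8+1−4)·(8+1)^{4−1} = 5 · 729 = 3645 (Pollak)
Check (2,2,3,3) → sorted (2,2,3,3): b_i ≤ 4+i ∀i, a PF.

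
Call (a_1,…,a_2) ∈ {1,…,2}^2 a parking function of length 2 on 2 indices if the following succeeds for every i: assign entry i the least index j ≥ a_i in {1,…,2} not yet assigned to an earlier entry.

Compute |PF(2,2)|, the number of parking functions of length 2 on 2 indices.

3

|PF| = (3−2)·3^(2−1) = 1 · 3 = 3
One tuple (1,1) → sorted (1,1): b_i ≤ i ∀i, a PF.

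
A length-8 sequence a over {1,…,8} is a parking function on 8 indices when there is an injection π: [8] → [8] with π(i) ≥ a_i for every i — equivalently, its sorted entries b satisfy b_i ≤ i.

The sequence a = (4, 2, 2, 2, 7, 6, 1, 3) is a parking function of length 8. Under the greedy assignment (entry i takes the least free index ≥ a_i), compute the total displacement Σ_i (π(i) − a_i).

9

Σπ(i) = 1+…+8 = 36; Σa = 4+2+2+2+7+6+1+3 = 27; disp = 36−27 = 9.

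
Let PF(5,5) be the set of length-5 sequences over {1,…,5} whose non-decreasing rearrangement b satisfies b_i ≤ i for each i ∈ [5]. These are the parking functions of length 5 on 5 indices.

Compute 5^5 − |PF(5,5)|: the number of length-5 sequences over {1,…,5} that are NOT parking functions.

Count = (6−5)·6^(5−1) = 1 · 1296 = 1296 [KW]
Example (2,5,4,4,4) → sorted (2,4,4,4,5): b_1=2>1, not a PF.
So 3125 − 1296 = 1829 fail.

1829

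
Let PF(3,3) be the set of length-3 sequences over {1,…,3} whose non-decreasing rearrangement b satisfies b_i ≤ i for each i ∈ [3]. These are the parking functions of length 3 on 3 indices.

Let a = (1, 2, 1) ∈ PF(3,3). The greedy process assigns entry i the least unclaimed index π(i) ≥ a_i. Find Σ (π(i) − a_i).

Σπ = 6 ({1..3} each once); Σa = 1+2+1 = 4; disp = 6−4 = 2.

2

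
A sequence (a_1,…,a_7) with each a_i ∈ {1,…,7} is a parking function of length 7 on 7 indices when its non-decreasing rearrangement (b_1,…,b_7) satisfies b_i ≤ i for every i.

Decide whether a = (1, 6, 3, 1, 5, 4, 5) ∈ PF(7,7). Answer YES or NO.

YES

Sorted: b = (1, 1, 3, 4, 5, 5, 6).
  b_1=1 ≤ 1
  b_2=1 ≤ 2
  b_3=3 ≤ 3
  b_4=4 ≤ 4
  b_5=5 ≤ 5
  b_6=5 ≤ 6
  b_7=6 ≤ 7
All bounds hold ⇒ YES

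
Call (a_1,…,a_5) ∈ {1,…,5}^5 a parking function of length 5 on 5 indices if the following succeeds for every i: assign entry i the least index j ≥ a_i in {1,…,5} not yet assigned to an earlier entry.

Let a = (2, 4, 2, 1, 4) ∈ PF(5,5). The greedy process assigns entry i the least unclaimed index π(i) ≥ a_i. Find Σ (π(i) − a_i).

2

Σπ = 5·6/2 = 15 (π permutes [5]); Σa = 2+4+2+1+4 = 13; disp = 15−13 = 2.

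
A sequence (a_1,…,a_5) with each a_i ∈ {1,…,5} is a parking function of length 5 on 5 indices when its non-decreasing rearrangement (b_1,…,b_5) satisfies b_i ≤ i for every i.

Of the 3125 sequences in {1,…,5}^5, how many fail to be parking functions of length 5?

|PF| = (5−5+1)·(5+1)^(5−1) = 1 · 1296 = 1296
One tuple (5,3,3,5,2) → sorted (2,3,3,5,5): b_1=2>1, not a PF.
Total 3125; non-PF = 3125−1296 = 1829

1829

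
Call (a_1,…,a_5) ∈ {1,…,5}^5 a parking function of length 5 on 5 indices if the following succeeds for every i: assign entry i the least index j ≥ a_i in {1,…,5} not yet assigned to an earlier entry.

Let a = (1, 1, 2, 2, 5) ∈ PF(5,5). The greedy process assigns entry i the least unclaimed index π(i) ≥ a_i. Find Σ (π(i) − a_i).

Σπ = 5·6/2 = 15 (π permutes [5]); Σa = 1+1+2+2+5 = 11; disp = 15−11 = 4.

4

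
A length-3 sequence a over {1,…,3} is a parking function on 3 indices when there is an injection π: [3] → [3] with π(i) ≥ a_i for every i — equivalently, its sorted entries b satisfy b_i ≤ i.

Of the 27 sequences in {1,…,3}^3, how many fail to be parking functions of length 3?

11

|PF| = (3−3+1)·(3+1)^(3−1) = 1 · 16 = 16
E.g. (3,3,3) → sorted (3,3,3): b_1=3>1, not a PF.
3^3 − 16 = 27 − 16 = 11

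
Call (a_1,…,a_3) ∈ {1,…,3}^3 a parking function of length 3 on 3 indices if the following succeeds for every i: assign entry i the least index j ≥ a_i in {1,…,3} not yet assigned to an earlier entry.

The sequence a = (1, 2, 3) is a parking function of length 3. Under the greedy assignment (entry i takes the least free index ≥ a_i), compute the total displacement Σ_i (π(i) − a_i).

0

Σπ(i) = 1+…+3 = 6; Σa = 1+2+3 = 6; disp = 6−6 = 0.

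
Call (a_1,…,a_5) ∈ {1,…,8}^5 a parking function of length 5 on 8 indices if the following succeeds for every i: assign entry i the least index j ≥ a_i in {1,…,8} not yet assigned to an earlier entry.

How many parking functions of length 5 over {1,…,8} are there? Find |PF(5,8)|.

|PF| = (8−5+1)·(8+1)^(5−1) = 4·6561 = 26244
E.g. (4,2,2,4,7) → sorted (2,2,4,4,7): b_i ≤ 3+i ∀i, a PF.

26244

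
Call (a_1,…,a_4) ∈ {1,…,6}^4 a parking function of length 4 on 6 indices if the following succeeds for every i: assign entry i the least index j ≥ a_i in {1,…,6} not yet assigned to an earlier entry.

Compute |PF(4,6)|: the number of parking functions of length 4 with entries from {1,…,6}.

|PF(4,6)| = (7−4)·7^(4−1) = 3 · 343 = 1029
Example (5,1,3,4) → sorted (1,3,4,5): b_i ≤ 2+i ∀i, a PF.

1029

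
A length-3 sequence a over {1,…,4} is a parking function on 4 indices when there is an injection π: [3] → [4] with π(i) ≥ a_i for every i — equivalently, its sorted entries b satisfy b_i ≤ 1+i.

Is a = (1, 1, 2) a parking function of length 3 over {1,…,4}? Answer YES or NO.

Order a: b = (1, 1, 2).
  b_1=1 ≤ 2
  b_2=1 ≤ 3
  b_3=2 ≤ 4
All bounds hold ⇒ YES

YES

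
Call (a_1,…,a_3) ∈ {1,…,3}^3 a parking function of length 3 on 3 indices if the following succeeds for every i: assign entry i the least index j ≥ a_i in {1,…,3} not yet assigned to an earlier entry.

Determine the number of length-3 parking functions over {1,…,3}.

|PF| = 1·4^2 = 1·16 = 16 (Pollak)
Example (1,2,1) → sorted (1,1,2): b_i ≤ i ∀i, a PF.

16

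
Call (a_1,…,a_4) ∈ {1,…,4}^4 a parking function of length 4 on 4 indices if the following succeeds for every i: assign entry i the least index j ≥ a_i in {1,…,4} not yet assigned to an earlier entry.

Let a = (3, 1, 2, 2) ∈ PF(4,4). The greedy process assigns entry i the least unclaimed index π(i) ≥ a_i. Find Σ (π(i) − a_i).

2

Σπ(i) = 1+…+4 = 10; Σa = 3+1+2+2 = 8; disp = 10−8 = 2.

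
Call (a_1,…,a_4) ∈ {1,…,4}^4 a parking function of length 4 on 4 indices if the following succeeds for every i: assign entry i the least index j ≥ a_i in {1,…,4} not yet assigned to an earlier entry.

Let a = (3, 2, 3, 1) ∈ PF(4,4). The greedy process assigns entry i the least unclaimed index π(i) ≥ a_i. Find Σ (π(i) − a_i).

1

Σπ(i) = 1+…+4 = 10; Σa = 3+2+3+1 = 9; disp = 10−9 = 1.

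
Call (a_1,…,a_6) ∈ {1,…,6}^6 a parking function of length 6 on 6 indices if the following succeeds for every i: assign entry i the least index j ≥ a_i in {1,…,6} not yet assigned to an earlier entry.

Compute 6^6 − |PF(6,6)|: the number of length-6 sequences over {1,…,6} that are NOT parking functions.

|PF| = (6+1−6)·(6+1)^{6−1} = 1×16807 = 16807 (Konheim–Weiss)
Check (3,3,2,5,5,6) → sorted (2,3,3,5,5,6): b_1=2>1, not a PF.
6^6 − 16807 = 46656 − 16807 = 29849

29849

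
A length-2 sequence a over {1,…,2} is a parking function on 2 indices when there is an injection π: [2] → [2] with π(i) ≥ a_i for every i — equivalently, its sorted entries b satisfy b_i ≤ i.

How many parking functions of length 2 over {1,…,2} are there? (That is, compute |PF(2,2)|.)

3

#PF = 1·3^1 = 1 · 3 = 3
Check (2,1) → sorted (1,2): b_i ≤ i ∀i, a PF.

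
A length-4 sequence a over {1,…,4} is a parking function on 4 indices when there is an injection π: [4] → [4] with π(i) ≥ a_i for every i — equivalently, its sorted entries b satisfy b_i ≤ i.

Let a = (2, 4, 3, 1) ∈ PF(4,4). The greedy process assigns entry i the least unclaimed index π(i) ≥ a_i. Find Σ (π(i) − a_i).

Σπ = 4·5/2 = 10 (π permutes [4]); Σa = 2+4+3+1 = 10; disp = 10−10 = 0.

0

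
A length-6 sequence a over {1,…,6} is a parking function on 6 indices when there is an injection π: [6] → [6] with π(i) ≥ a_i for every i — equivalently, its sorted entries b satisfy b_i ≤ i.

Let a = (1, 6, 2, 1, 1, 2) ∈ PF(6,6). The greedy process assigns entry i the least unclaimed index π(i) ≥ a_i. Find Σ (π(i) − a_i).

Σπ(i) = 1+…+6 = 21; Σa = 1+6+2+1+1+2 = 13; disp = 21−13 = 8.

8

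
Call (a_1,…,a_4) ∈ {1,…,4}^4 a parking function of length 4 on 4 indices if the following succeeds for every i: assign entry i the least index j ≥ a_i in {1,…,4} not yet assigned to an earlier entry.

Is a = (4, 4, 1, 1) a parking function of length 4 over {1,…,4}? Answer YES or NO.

Rearranged: b = (1, 1, 4, 4).
  b_1=1 ≤ 1
  b_2=1 ≤ 2
  b_3=4 > 3
  fails at i=3 ⇒ NO

NO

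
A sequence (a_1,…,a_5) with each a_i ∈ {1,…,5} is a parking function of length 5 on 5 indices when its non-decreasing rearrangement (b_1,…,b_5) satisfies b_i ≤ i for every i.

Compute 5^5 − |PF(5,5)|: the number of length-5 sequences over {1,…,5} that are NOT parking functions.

Count = (6−5)·6^(5−1) = 1×1296 = 1296
One tuple (5,5,4,5,3) → sorted (3,4,5,5,5): b_1=3>1, not a PF.
So 3125 − 1296 = 1829 fail.

1829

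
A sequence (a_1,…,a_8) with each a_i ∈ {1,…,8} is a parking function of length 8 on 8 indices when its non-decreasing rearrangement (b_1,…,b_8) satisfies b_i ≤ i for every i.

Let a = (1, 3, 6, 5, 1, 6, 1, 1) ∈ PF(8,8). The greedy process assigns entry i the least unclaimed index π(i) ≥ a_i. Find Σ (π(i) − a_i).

12

Σπ = 8·9/2 = 36 (π permutes [8]); Σa = 1+3+6+5+1+6+1+1 = 24; disp = 36−24 = 12.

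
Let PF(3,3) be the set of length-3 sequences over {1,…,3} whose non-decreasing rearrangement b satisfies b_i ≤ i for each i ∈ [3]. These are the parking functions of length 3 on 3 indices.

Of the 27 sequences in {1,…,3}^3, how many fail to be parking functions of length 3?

|PF(3,3)| = (4−3)·4^(3−1) = 1·16 = 16 (Pollak)
E.g. (3,1,3) → sorted (1,3,3): b_2=3>2, not a PF.
3^3 − 16 = 27 − 16 = 11

11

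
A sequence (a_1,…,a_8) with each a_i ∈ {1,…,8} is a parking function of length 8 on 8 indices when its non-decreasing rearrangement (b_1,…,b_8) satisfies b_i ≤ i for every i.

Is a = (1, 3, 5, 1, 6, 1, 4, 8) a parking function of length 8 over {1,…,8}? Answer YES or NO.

YES

Rearranged: b = (1, 1, 1, 3, 4, 5, 6, 8).
  b_1=1 ≤ 1
  b_2=1 ≤ 2
  b_3=1 ≤ 3
  b_4=3 ≤ 4
  b_5=4 ≤ 5
  b_6=5 ≤ 6
  b_7=6 ≤ 7
  b_8=8 ≤ 8
All bounds hold ⇒ YES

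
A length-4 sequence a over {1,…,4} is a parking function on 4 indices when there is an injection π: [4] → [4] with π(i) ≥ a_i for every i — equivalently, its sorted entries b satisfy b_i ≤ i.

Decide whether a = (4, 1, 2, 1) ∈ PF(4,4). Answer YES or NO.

Rearranged: b = (1, 1, 2, 4).
  b_1=1 ≤ 1
  b_2=1 ≤ 2
  b_3=2 ≤ 3
  b_4=4 ≤ 4
All bounds hold ⇒ YES

YES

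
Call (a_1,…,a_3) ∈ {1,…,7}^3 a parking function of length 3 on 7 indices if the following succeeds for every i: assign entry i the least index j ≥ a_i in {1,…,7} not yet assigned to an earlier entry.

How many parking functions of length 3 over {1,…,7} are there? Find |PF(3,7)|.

|PF| = 5·8^2 = 5 · 64 = 320 (Pollak)
Example (2,3,6) → sorted (2,3,6): b_i ≤ 4+i ∀i, a PF.

320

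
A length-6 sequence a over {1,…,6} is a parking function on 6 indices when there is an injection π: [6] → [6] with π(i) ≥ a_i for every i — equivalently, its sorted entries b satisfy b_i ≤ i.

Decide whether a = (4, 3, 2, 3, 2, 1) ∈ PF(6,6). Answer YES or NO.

Rearranged: b = (1, 2, 2, 3, 3, 4).
  b_1=1 ≤ 1
  b_2=2 ≤ 2
  b_3=2 ≤ 3
  b_4=3 ≤ 4
  b_5=3 ≤ 5
  b_6=4 ≤ 6
All bounds hold ⇒ YES

YES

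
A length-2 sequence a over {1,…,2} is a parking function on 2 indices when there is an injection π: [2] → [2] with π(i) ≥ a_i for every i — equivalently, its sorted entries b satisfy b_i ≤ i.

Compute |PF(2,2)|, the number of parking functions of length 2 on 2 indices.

|PF(2,2)| = (3−2)·3^(2−1) = 1 · 3 = 3 (Konheim–Weiss)
E.g. (1,1) → sorted (1,1): b_i ≤ i ∀i, a PF.

3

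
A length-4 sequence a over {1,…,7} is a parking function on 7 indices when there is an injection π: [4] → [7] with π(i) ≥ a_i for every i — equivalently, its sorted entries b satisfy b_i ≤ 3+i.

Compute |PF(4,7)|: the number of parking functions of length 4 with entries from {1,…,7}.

2048

|PF| = 4·8^3 = 4 · 512 = 2048 (Pollak)
One tuple (5,7,2,1) → sorted (1,2,5,7): b_i ≤ 3+i ∀i, a PF.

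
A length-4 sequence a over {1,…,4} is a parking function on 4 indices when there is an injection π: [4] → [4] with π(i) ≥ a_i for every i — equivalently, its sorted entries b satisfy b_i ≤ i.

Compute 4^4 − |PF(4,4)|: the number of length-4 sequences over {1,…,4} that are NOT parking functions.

131

Count = (4+1−4)·(4+1)^{4−1} = 1·125 = 125
One tuple (4,4,1,1) → sorted (1,1,4,4): b_3=4>3, not a PF.
Total 256; non-PF = 256−125 = 131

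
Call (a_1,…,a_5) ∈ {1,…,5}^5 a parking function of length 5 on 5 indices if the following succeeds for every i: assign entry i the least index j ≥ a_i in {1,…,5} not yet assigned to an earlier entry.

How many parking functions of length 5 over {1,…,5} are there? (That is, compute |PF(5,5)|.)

1296

|PF| = (5−5+1)·(5+1)^(5−1) = 1·1296 = 1296 [KW]
Check (2,3,2,1,5) → sorted (1,2,2,3,5): b_i ≤ i ∀i, a PF.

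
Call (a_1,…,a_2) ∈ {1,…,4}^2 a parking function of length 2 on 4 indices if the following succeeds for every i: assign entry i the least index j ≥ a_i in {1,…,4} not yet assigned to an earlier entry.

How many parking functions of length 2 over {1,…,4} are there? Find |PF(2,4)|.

#PF = (4+1−2)·(4+1)^{2−1} = 3 · 5 = 15 [KW]
One tuple (2,1) → sorted (1,2): b_i ≤ 2+i ∀i, a PF.

15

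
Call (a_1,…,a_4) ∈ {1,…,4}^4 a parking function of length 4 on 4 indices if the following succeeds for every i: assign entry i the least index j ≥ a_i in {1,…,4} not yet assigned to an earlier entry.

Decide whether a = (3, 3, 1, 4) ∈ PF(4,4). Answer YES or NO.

Sorted: b = (1, 3, 3, 4).
  b_1=1 ≤ 1
  b_2=3 > 2
  fails at i=2 ⇒ NO

NO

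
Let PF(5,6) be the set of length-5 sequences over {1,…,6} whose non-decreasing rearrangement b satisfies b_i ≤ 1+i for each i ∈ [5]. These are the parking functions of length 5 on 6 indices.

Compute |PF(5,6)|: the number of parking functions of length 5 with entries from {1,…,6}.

#PF = (6−5+1)·(6+1)^(5−1) = 2·2401 = 4802 (Pollak)
E.g. (6,2,5,2,4) → sorted (2,2,4,5,6): b_i ≤ 1+i ∀i, a PF.

4802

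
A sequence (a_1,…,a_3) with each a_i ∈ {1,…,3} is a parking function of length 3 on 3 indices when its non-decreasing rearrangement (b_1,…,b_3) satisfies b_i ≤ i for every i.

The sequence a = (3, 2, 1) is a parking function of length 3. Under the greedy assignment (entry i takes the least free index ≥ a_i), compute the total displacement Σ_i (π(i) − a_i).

0

Σπ = 6 ({1..3} each once); Σa = 3+2+1 = 6; disp = 6−6 = 0.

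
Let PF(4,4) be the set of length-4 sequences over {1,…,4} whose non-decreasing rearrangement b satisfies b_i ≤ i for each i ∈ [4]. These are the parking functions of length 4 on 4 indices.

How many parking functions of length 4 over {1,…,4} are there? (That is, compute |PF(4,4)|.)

125

|PF(4,4)| = (5−4)·5^(4−1) = 1 · 125 = 125 (Pollak)
One tuple (1,4,1,1) → sorted (1,1,1,4): b_i ≤ i ∀i, a PF.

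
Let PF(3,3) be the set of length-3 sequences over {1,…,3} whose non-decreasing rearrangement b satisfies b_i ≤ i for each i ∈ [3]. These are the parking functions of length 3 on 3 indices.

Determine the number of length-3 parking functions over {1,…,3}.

16

|PF(3,3)| = (4−3)·4^(3−1) = 1 · 16 = 16 (Konheim–Weiss)
Example (2,1,3) → sorted (1,2,3): b_i ≤ i ∀i, a PF.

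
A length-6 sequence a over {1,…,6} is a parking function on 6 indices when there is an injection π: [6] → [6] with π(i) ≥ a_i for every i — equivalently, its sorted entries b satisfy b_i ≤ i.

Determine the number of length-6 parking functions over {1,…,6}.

Count = 1·7^5 = 1×16807 = 16807 (Pollak)
Check (5,3,4,1,1,1) → sorted (1,1,1,3,4,5): b_i ≤ i ∀i, a PF.

16807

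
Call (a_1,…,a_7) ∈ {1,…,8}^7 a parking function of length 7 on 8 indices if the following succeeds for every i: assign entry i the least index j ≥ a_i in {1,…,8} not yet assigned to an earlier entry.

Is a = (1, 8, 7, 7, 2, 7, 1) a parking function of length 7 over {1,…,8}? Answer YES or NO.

Rearranged: b = (1, 1, 2, 7, 7, 7, 8).
  b_1=1 ≤ 2
  b_2=1 ≤ 3
  b_3=2 ≤ 4
  b_4=7 > 5
  fails at i=4 ⇒ NO

NO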